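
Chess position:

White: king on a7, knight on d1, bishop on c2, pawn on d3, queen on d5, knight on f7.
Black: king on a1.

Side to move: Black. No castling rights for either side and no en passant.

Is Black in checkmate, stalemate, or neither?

Black to move; black king on a1.
In check: no.
King squares — b1: attacked by Bc2; a2: attacked by Qd5; b2: attacked by Nd1.
Legal moves for Black: none.
Not in check and no legal moves → stalemate.

stalemate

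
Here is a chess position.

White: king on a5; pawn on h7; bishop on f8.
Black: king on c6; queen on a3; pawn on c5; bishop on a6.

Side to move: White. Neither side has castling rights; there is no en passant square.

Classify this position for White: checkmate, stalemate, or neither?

checkmate

White to move; white king on a5.
In check: yes, from the black queen on a3.
King squares — a4: attacked by Qa3; b4: attacked by Qa3; b5: attacked by Ba6; a6: attacked by Qa3; b6: attacked by Kc6.
Legal moves for White: none.
In check with no legal moves → checkmate.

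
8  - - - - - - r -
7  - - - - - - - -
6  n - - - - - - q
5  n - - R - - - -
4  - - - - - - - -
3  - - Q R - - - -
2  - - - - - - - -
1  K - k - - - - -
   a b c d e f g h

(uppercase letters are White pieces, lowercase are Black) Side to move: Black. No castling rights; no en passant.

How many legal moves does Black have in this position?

Black to move; king on c1.
In check: yes, from the white queen on c3.
Legal moves: none.
Count: 0.

0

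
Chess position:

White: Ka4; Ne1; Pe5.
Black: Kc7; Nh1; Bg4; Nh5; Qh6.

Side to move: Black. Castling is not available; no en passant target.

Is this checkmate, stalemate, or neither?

neither

Black to move; black king on c7.
In check: no.
Legal moves for Black include: Kd8, Kc8, Kb8, Kd7, Kb7, Kc6, Kb6, Qh8, Qf8, Qh7, Qg7, Qg6, Qf6, Qe6, Qd6, Qc6+, Qb6, Qa6+, ... (list truncated; more exist).
Black has legal moves and is not in check → neither.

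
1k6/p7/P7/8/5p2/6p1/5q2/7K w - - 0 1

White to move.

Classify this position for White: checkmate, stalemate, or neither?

stalemate

White to move; white king on h1.
In check: no.
King squares — g1: attacked by Qf2; g2: attacked by Qf2; h2: attacked by Qf2.
Legal moves for White: none.
Not in check and no legal moves → stalemate.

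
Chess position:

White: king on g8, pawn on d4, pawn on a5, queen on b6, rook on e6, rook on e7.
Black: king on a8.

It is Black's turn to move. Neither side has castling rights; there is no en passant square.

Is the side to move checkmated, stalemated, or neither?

stalemate

Black to move; black king on a8.
In check: no.
King squares — a7: attacked by Qb6; b7: attacked by Qb6; b8: attacked by Qb6.
Legal moves for Black: none.
Not in check and no legal moves → stalemate.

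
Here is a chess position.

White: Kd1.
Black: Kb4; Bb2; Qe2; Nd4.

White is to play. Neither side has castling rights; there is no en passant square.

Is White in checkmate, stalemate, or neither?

White to move; white king on d1.
In check: yes, from the black queen on e2.
King squares — c1: attacked by Bb2; e1: attacked by Qe2; c2: attacked by Qe2; d2: attacked by Qe2; e2: attacked by Nd4.
Legal moves for White: none.
In check with no legal moves → checkmate.

checkmate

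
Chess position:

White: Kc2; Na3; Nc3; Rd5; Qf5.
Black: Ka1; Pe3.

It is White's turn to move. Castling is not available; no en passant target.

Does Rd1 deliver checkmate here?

yes

After Rd1: black king on a1; in check: yes, from the white rook on d1.
King squares — b1: attacked by Rd1; a2: attacked by Nc3; b2: attacked by Kc2.
Black has no legal moves → checkmate.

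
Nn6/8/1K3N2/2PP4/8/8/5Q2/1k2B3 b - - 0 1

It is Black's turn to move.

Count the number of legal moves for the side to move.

Black to move; king on b1.
In check: no.
Legal moves: Nd7+, Nc6, Na6, Kc1, Ka1.
Count: 5.

5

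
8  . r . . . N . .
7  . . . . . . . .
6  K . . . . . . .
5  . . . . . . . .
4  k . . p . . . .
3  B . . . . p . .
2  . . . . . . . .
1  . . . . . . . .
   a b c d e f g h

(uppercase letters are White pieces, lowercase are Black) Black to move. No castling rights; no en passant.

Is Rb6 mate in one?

no

After Rb6: white king on a6; in check: yes, from the black rook on b6.
White has 2 legal replies: Ka7, Kxb6.
In check but a legal move exists → not checkmate.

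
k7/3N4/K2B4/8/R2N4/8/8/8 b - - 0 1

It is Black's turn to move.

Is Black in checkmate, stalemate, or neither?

stalemate

Black to move; black king on a8.
In check: no.
King squares — a7: attacked by Ka6; b7: attacked by Ka6; b8: attacked by Bd6.
Legal moves for Black: none.
Not in check and no legal moves → stalemate.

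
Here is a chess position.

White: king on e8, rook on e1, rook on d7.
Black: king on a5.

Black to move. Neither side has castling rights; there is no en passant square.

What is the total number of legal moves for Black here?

Black to move; king on a5.
In check: no.
Legal moves: Kb6, Ka6, Kb5, Kb4, Ka4.
Count: 5.

5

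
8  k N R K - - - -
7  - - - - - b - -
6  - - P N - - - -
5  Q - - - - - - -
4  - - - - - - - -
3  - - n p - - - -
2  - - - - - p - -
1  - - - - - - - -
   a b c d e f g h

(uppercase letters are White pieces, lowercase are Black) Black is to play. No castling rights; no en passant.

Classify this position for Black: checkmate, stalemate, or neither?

checkmate

Black to move; black king on a8.
In check: yes, from the white queen on a5.
King squares — a7: attacked by Qa5; b7: attacked by Pc6; b8: attacked by Rc8.
Legal moves for Black: none.
In check with no legal moves → checkmate.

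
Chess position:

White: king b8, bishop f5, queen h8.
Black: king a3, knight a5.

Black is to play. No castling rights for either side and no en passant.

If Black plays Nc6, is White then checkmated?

After Nc6: white king on b8; in check: yes, from the black knight on c6.
White has 4 legal replies: Kc8, Ka8, Kc7, Kb7.
In check but a legal move exists → not checkmate.

no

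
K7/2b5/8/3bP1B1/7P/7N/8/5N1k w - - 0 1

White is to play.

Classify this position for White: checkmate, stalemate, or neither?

White to move; white king on a8.
In check: yes, from the black bishop on d5.
King squares — a7: available; b7: attacked by Bd5; b8: attacked by Bc7.
Legal moves for White: Ka7.
White is in check but has 1 legal move → neither.

neither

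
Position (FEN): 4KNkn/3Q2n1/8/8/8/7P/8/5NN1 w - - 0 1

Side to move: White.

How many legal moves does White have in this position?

White to move; king on e8.
In check: yes, from the black knight on g7.
Legal moves: Kd8, Ke7, Qxg7+.
Count: 3.

3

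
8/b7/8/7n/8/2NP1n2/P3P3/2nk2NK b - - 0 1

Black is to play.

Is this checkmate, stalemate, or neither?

neither

Black to move; black king on d1.
In check: yes, from the white knight on c3.
King squares — c1: own knight; e1: available; c2: available; d2: available; e2: attacked by Ng1.
Legal moves for Black: Kd2, Kc2, Ke1.
Black is in check but has 3 legal moves → neither.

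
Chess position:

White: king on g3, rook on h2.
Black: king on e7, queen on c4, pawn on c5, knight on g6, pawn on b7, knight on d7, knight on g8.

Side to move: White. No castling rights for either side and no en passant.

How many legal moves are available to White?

White to move; king on g3.
In check: no.
Legal moves: Kh3, Kf3, Kg2, Kf2, Rh8, Rh7+, Rh6, Rh5, Rh4, Rh3, Rg2, Rf2, Re2+, Rd2, Rc2, Rb2, Ra2, Rh1.
Count: 18.

18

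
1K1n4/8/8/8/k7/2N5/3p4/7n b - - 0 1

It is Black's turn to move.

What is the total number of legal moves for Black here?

4

Black to move; king on a4.
In check: yes, from the white knight on c3.
Legal moves: Ka5, Kb4, Kb3, Ka3.
Count: 4.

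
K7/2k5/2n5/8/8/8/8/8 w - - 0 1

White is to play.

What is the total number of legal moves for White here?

White to move; king on a8.
In check: no.
Legal moves: none.
Count: 0.

0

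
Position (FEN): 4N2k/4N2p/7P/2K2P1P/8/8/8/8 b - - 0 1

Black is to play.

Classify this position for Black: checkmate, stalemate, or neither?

Black to move; black king on h8.
In check: no.
King squares — g7: attacked by Ph6; h7: own pawn; g8: attacked by Ne7.
Legal moves for Black: none.
Not in check and no legal moves → stalemate.

stalemate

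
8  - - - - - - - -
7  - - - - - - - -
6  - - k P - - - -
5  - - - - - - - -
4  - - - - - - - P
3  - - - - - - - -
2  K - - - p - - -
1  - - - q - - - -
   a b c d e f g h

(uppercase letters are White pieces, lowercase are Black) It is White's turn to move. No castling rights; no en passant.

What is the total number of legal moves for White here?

4

White to move; king on a2.
In check: no.
Legal moves: Ka3, Kb2, d7, h5.
Count: 4.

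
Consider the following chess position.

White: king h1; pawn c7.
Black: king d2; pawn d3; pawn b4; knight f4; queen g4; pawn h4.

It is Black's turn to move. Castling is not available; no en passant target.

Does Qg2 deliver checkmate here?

After Qg2: white king on h1; in check: yes, from the black queen on g2.
King squares — g1: attacked by Qg2; g2: attacked by Nf4; h2: attacked by Qg2.
White has no legal moves → checkmate.

yes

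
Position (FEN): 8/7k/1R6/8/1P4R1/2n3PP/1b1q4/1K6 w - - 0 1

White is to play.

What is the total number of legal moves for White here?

0

White to move; king on b1.
In check: yes, from the black knight on c3.
Legal moves: none.
Count: 0.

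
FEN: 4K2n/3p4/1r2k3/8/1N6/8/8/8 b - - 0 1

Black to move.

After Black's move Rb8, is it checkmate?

yes

After Rb8: white king on e8; in check: yes, from the black rook on b8.
King squares — d7: attacked by Ke6; e7: attacked by Ke6; f7: attacked by Ke6; d8: attacked by Rb8; f8: attacked by Rb8.
White has no legal moves → checkmate.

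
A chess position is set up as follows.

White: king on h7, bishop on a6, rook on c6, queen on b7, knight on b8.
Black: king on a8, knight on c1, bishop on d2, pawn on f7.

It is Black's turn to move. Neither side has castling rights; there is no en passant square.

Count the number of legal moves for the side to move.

0

Black to move; king on a8.
In check: yes, from the white queen on b7.
Legal moves: none.
Count: 0.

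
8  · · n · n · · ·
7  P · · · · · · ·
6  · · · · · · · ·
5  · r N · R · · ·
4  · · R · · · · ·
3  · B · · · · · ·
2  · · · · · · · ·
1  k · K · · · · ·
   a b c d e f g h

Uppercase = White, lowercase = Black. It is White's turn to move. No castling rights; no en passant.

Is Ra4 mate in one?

yes

After Ra4: black king on a1; in check: yes, from the white rook on a4.
King squares — b1: attacked by Kc1; a2: attacked by Bb3; b2: attacked by Kc1.
Black has no legal moves → checkmate.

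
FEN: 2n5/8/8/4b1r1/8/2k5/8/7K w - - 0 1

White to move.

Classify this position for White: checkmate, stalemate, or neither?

White to move; white king on h1.
In check: no.
King squares — g1: attacked by Rg5; g2: attacked by Rg5; h2: attacked by Be5.
Legal moves for White: none.
Not in check and no legal moves → stalemate.

stalemate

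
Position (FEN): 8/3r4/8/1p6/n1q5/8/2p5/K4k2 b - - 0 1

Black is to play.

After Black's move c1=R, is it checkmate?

yes

After c1=R: white king on a1; in check: yes, from the black rook on c1.
King squares — b1: attacked by Rc1; a2: attacked by Qc4; b2: attacked by Na4.
White has no legal moves → checkmate.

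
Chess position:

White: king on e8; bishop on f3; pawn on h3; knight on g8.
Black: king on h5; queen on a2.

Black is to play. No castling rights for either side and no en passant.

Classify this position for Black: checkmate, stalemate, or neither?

Black to move; black king on h5.
In check: yes, from the white bishop on f3.
King squares — g4: attacked by Bf3; h4: available; g5: available; g6: available; h6: attacked by Ng8.
Legal moves for Black: Kg6, Kg5, Kh4.
Black is in check but has 3 legal moves → neither.

neither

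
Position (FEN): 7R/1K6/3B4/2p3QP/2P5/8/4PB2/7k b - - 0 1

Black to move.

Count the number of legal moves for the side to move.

0

Black to move; king on h1.
In check: no.
Legal moves: none.
Count: 0.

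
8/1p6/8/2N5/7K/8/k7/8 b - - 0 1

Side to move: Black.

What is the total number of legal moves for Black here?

Black to move; king on a2.
In check: no.
Legal moves: Ka3, Kb2, Kb1, Ka1, b6, b5.
Count: 6.

6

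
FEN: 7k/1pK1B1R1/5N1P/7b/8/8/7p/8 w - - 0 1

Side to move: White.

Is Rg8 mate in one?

After Rg8: black king on h8; in check: yes, from the white rook on g8.
King squares — g7: attacked by Ph6; h7: attacked by Nf6; g8: attacked by Nf6.
Black has no legal moves → checkmate.

yes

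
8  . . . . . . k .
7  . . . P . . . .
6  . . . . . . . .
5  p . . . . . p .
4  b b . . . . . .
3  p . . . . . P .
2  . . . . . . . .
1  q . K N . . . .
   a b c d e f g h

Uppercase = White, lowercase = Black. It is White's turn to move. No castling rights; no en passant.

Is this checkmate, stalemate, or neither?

White to move; white king on c1.
In check: yes, from the black queen on a1.
King squares — b1: attacked by Qa1; d1: own knight; b2: attacked by Qa1; c2: attacked by Ba4; d2: attacked by Bb4.
Legal moves for White: none.
In check with no legal moves → checkmate.

checkmate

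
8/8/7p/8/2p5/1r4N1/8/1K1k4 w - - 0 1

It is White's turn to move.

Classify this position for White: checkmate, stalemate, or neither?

neither

White to move; white king on b1.
In check: yes, from the black rook on b3.
Legal moves for White: Ka2, Ka1.
White is in check but has 2 legal moves → neither.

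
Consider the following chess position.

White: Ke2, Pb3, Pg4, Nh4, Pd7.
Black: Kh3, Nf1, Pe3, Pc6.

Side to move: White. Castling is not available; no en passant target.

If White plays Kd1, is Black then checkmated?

After Kd1: black king on h3; in check: no.
Black is not in check, so this cannot be checkmate.

no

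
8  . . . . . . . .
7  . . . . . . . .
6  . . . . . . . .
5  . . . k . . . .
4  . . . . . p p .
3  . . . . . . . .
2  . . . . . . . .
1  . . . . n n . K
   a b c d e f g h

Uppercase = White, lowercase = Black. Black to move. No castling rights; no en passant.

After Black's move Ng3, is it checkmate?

no

After Ng3: white king on h1; in check: yes, from the black knight on g3.
White has 2 legal replies: Kh2, Kg1.
In check but a legal move exists → not checkmate.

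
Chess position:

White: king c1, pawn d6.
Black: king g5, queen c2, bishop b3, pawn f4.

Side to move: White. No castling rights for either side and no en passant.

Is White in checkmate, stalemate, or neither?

checkmate

White to move; white king on c1.
In check: yes, from the black queen on c2.
King squares — b1: attacked by Qc2; d1: attacked by Qc2; b2: attacked by Qc2; c2: attacked by Bb3; d2: attacked by Qc2.
Legal moves for White: none.
In check with no legal moves → checkmate.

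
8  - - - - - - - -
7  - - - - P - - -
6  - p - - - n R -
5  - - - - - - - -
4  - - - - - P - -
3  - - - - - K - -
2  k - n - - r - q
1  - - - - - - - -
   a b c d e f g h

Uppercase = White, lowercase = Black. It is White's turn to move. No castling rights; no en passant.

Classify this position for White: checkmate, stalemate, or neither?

checkmate

White to move; white king on f3.
In check: yes, from the black rook on f2.
King squares — e2: attacked by Rf2; f2: attacked by Qh2; g2: attacked by Rf2; e3: attacked by Nc2; g3: attacked by Qh2; e4: attacked by Nf6; f4: own pawn; g4: attacked by Nf6.
Legal moves for White: none.
In check with no legal moves → checkmate.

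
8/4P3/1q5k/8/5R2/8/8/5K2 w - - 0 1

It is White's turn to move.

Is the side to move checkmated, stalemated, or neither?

White to move; white king on f1.
In check: no.
Legal moves for White include: Rf8, Rf7, Rf6+, Rf5, Rh4+, Rg4, Re4, Rd4, Rc4, Rb4, Ra4, Rf3, Rf2, Kg2, Ke2, Ke1, e8=Q, e8=R, ... (list truncated; more exist).
White has legal moves and is not in check → neither.

neither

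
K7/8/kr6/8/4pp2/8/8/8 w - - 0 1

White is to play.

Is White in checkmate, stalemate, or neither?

White to move; white king on a8.
In check: no.
King squares — a7: attacked by Ka6; b7: attacked by Ka6; b8: attacked by Rb6.
Legal moves for White: none.
Not in check and no legal moves → stalemate.

stalemate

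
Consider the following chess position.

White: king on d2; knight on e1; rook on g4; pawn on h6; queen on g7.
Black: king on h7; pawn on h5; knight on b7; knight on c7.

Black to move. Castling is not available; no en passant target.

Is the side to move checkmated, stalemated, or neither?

checkmate

Black to move; black king on h7.
In check: yes, from the white queen on g7.
King squares — g6: attacked by Rg4; h6: attacked by Qg7; g7: attacked by Rg4; g8: attacked by Qg7; h8: attacked by Qg7.
Legal moves for Black: none.
In check with no legal moves → checkmate.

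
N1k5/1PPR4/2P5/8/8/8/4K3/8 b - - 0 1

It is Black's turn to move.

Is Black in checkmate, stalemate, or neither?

checkmate

Black to move; black king on c8.
In check: yes, from the white pawn on b7.
King squares — b7: attacked by Pc6; c7: attacked by Rd7; d7: attacked by Pc6; b8: attacked by Pc7; d8: attacked by Pc7.
Legal moves for Black: none.
In check with no legal moves → checkmate.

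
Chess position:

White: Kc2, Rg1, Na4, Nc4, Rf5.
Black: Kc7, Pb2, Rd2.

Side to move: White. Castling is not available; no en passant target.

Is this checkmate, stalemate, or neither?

neither

White to move; white king on c2.
In check: yes, from the black rook on d2.
Legal moves for White: Kc3, Kb3, Kxd2, Kb1, Nxd2.
White is in check but has 5 legal moves → neither.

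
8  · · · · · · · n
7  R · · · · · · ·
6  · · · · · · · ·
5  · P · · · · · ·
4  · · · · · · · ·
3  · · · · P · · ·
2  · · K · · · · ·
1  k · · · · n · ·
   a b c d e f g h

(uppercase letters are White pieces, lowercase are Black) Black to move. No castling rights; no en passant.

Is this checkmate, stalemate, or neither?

Black to move; black king on a1.
In check: yes, from the white rook on a7.
King squares — b1: attacked by Kc2; a2: attacked by Ra7; b2: attacked by Kc2.
Legal moves for Black: none.
In check with no legal moves → checkmate.

checkmate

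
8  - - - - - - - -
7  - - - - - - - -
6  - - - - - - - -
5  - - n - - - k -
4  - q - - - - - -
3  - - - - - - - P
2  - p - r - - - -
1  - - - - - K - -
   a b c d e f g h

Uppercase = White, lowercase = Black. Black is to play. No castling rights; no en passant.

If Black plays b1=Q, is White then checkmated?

yes

After b1=Q: white king on f1; in check: yes, from the black queen on b1.
King squares — e1: attacked by Qb1; g1: attacked by Qb1; e2: attacked by Rd2; f2: attacked by Rd2; g2: attacked by Rd2.
White has no legal moves → checkmate.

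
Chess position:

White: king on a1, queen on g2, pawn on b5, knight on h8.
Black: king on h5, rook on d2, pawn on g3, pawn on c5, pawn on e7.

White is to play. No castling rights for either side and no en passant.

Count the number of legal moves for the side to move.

19

White to move; king on a1.
In check: no.
Legal moves: Nf7, Ng6, Qa8, Qb7, Qc6, Qd5+, Qe4, Qh3+, Qxg3, Qf3+, Qh2+, Qf2, Qe2+, Qxd2, Qh1+, Qg1, Qf1, Kb1, b6.
Count: 19.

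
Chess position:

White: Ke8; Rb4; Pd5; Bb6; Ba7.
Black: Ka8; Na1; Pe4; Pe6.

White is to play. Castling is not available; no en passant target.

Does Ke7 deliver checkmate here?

no

After Ke7: black king on a8; in check: no.
Black is not in check, so this cannot be checkmate.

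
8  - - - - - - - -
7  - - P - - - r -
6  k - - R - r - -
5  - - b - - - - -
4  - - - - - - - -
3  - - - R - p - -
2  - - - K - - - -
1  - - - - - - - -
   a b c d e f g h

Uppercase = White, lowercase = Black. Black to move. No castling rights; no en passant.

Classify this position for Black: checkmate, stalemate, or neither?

Black to move; black king on a6.
In check: yes, from the white rook on d6.
King squares — a5: available; b5: available; b6: attacked by Rd6; a7: available; b7: available.
Legal moves for Black: Kb7, Ka7, Kb5, Ka5, Rxd6, Bxd6, Bb6.
Black is in check but has 7 legal moves → neither.

neither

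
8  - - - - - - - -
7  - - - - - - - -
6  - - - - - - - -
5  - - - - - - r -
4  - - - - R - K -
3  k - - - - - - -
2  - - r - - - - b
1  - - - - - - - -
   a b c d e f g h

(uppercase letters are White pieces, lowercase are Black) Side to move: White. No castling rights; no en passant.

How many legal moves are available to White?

4

White to move; king on g4.
In check: yes, from the black rook on g5.
Legal moves: Kxg5, Kh4, Kh3, Kf3.
Count: 4.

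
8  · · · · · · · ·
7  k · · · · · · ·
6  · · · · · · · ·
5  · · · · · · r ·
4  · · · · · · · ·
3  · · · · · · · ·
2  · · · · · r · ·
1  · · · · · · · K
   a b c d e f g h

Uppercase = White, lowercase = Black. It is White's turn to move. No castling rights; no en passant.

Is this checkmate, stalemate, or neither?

stalemate

White to move; white king on h1.
In check: no.
King squares — g1: attacked by Rg5; g2: attacked by Rf2; h2: attacked by Rf2.
Legal moves for White: none.
Not in check and no legal moves → stalemate.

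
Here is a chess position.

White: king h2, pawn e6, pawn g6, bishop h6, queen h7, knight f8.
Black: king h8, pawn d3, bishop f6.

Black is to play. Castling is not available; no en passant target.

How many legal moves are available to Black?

0

Black to move; king on h8.
In check: yes, from the white queen on h7.
Legal moves: none.
Count: 0.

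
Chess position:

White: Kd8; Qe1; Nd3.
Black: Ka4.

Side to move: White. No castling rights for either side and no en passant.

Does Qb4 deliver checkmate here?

After Qb4: black king on a4; in check: yes, from the white queen on b4.
King squares — a3: attacked by Qb4; b3: attacked by Qb4; b4: attacked by Nd3; a5: attacked by Qb4; b5: attacked by Qb4.
Black has no legal moves → checkmate.

yes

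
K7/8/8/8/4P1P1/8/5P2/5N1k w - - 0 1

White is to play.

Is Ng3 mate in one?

no

After Ng3: black king on h1; in check: yes, from the white knight on g3.
Black has 3 legal replies: Kh2, Kg2, Kg1.
In check but a legal move exists → not checkmate.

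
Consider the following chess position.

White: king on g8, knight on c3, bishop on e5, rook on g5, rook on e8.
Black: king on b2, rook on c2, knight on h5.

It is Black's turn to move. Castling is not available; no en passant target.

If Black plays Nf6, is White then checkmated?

After Nf6: white king on g8; in check: yes, from the black knight on f6.
White has 5 legal replies: Kh8, Kf8, Kg7, Kf7, Bxf6.
In check but a legal move exists → not checkmate.

no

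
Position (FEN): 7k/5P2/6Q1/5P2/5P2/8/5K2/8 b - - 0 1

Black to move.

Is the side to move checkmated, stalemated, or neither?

stalemate

Black to move; black king on h8.
In check: no.
King squares — g7: attacked by Qg6; h7: attacked by Qg6; g8: attacked by Qg6.
Legal moves for Black: none.
Not in check and no legal moves → stalemate.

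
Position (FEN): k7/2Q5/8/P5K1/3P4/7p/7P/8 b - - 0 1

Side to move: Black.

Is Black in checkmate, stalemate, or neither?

Black to move; black king on a8.
In check: no.
King squares — a7: attacked by Qc7; b7: attacked by Qc7; b8: attacked by Qc7.
Legal moves for Black: none.
Not in check and no legal moves → stalemate.

stalemate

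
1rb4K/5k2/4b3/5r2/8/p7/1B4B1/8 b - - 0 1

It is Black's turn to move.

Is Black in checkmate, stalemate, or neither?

neither

Black to move; black king on f7.
In check: no.
Legal moves for Black include: Bcd7+, Bb7+, Ba6+, Ra8, Rb7, Rb6, Rbb5, Rb4, Rb3, Rxb2, Kf8, Ke8, Ke7, Kg6, Bed7, Bd5, Bc4, Bb3, ... (list truncated; more exist).
Black has legal moves and is not in check → neither.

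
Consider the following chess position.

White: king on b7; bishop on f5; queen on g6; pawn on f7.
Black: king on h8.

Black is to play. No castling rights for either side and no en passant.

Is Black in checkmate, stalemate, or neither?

stalemate

Black to move; black king on h8.
In check: no.
King squares — g7: attacked by Qg6; h7: attacked by Qg6; g8: attacked by Qg6.
Legal moves for Black: none.
Not in check and no legal moves → stalemate.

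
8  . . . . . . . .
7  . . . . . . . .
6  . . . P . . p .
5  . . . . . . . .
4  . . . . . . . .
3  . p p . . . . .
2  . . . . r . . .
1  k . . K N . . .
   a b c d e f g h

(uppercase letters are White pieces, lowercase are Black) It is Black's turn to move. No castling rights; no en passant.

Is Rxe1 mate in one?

no

After Rxe1: white king on d1; in check: yes, from the black rook on e1.
White has 1 legal reply: Kxe1.
In check but a legal move exists → not checkmate.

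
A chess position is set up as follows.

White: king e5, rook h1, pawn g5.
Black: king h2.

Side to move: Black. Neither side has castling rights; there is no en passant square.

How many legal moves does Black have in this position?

Black to move; king on h2.
In check: yes, from the white rook on h1.
Legal moves: Kg3, Kg2, Kxh1.
Count: 3.

3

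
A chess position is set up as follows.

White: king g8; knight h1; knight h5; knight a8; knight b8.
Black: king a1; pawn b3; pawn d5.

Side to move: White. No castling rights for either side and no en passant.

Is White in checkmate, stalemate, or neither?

neither

White to move; white king on g8.
In check: no.
Legal moves for White: Kh8, Kf8, Kh7, Kg7, Kf7, Nd7, Nc6, Na6, Nc7, Nb6, Ng7, Nf6, Nf4, N5g3, N1g3, Nf2.
White has 16 legal moves and is not in check → neither.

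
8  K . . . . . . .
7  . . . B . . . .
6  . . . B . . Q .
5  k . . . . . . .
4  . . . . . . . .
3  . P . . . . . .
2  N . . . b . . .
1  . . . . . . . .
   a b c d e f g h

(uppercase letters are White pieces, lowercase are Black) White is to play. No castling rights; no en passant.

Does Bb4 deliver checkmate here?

yes

After Bb4: black king on a5; in check: yes, from the white bishop on b4.
King squares — a4: attacked by Pb3; b4: attacked by Na2; b5: attacked by Bd7; a6: attacked by Qg6; b6: attacked by Qg6.
Black has no legal moves → checkmate.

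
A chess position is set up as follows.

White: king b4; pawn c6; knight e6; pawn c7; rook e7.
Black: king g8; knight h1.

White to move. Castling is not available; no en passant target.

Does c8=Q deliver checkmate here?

yes

After c8=Q: black king on g8; in check: yes, from the white queen on c8.
King squares — f7: attacked by Re7; g7: attacked by Ne6; h7: attacked by Re7; f8: attacked by Ne6; h8: attacked by Qc8.
Black has no legal moves → checkmate.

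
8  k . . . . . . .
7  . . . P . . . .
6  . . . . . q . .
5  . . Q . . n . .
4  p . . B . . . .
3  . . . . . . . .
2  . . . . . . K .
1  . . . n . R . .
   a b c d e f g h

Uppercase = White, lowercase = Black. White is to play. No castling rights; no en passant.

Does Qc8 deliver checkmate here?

After Qc8: black king on a8; in check: yes, from the white queen on c8.
King squares — a7: attacked by Bd4; b7: attacked by Qc8; b8: attacked by Qc8.
Black has no legal moves → checkmate.

yes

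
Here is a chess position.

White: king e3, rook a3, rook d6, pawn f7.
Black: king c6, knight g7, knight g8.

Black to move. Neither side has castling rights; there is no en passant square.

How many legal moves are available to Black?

5

Black to move; king on c6.
In check: yes, from the white rook on d6.
Legal moves: Kc7, Kb7, Kxd6, Kc5, Kb5.
Count: 5.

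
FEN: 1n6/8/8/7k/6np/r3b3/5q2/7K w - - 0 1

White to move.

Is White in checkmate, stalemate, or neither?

White to move; white king on h1.
In check: no.
King squares — g1: attacked by Qf2; g2: attacked by Qf2; h2: attacked by Qf2.
Legal moves for White: none.
Not in check and no legal moves → stalemate.

stalemate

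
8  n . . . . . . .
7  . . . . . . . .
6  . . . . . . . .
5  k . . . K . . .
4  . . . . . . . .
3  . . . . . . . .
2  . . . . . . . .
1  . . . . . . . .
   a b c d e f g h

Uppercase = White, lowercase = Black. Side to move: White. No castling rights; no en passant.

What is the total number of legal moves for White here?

White to move; king on e5.
In check: no.
Legal moves: Kf6, Ke6, Kd6, Kf5, Kd5, Kf4, Ke4, Kd4.
Count: 8.

8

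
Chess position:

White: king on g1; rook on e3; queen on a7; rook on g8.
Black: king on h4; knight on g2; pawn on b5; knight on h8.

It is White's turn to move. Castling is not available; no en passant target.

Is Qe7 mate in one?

After Qe7: black king on h4; in check: yes, from the white queen on e7.
Black has 1 legal reply: Kh5.
In check but a legal move exists → not checkmate.

no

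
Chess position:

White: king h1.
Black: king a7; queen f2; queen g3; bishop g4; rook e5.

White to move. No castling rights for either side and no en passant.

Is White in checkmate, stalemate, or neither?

stalemate

White to move; white king on h1.
In check: no.
King squares — g1: attacked by Qf2; g2: attacked by Qf2; h2: attacked by Qf2.
Legal moves for White: none.
Not in check and no legal moves → stalemate.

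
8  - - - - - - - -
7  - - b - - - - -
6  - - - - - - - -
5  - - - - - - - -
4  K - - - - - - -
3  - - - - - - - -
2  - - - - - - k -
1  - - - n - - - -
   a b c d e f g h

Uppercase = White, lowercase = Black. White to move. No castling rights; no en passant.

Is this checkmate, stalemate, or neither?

neither

White to move; white king on a4.
In check: no.
Legal moves for White: Kb5, Kb4, Kb3, Ka3.
White has 4 legal moves and is not in check → neither.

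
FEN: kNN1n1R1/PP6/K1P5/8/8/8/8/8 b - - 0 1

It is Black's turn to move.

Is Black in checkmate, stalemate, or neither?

checkmate

Black to move; black king on a8.
In check: yes, from the white pawn on b7.
King squares — a7: attacked by Ka6; b7: attacked by Ka6; b8: attacked by Pa7.
Legal moves for Black: none.
In check with no legal moves → checkmate.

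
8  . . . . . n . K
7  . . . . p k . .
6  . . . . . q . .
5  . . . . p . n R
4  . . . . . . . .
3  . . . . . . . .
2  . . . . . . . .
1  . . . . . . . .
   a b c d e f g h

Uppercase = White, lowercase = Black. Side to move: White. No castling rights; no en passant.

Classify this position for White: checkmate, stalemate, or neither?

checkmate

White to move; white king on h8.
In check: yes, from the black queen on f6.
King squares — g7: attacked by Qf6; h7: attacked by Ng5; g8: attacked by Kf7.
Legal moves for White: none.
In check with no legal moves → checkmate.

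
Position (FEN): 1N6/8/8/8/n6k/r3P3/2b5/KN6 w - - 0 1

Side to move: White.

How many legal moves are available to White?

White to move; king on a1.
In check: yes, from the black rook on a3.
Legal moves: Nxa3.
Count: 1.

1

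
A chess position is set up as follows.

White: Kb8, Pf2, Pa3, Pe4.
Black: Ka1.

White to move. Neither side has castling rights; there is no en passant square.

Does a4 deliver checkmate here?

no

After a4: black king on a1; in check: no.
Black is not in check, so this cannot be checkmate.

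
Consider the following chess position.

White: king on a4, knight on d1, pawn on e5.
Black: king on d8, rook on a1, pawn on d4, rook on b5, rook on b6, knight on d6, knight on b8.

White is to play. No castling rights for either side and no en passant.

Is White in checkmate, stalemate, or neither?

White to move; white king on a4.
In check: yes, from the black rook on a1.
King squares — a3: attacked by Ra1; b3: attacked by Rb5; b4: attacked by Rb5; a5: attacked by Ra1; b5: attacked by Rb6.
Legal moves for White: none.
In check with no legal moves → checkmate.

checkmate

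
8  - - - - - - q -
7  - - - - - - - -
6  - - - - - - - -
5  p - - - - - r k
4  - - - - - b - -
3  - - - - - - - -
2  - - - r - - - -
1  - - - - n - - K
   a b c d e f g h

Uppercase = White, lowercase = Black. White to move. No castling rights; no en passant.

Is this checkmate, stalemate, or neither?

stalemate

White to move; white king on h1.
In check: no.
King squares — g1: attacked by Rg5; g2: attacked by Ne1; h2: attacked by Rd2.
Legal moves for White: none.
Not in check and no legal moves → stalemate.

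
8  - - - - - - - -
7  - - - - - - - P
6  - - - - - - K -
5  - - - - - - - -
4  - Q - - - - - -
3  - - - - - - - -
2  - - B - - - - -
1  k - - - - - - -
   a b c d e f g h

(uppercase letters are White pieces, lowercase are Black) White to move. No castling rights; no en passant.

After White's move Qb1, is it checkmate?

After Qb1: black king on a1; in check: yes, from the white queen on b1.
King squares — b1: attacked by Bc2; a2: attacked by Qb1; b2: attacked by Qb1.
Black has no legal moves → checkmate.

yes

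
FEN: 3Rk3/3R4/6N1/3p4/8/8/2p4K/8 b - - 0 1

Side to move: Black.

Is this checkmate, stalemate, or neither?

checkmate

Black to move; black king on e8.
In check: yes, from the white rook on d8.
King squares — d7: attacked by Rd8; e7: attacked by Ng6; f7: attacked by Rd7; d8: attacked by Rd7; f8: attacked by Ng6.
Legal moves for Black: none.
In check with no legal moves → checkmate.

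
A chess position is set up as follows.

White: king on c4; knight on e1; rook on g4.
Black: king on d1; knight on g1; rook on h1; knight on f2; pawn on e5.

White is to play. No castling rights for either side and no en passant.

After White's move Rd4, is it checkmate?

After Rd4: black king on d1; in check: yes, from the white rook on d4.
Black has 5 legal replies: Ke2, Kxe1, Kc1, Nd3, exd4.
In check but a legal move exists → not checkmate.

no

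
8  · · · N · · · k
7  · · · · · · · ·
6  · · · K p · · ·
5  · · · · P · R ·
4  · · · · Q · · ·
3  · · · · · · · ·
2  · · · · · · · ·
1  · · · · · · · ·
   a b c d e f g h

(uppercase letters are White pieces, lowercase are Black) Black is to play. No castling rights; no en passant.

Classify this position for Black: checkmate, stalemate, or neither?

stalemate

Black to move; black king on h8.
In check: no.
King squares — g7: attacked by Rg5; h7: attacked by Qe4; g8: attacked by Rg5.
Legal moves for Black: none.
Not in check and no legal moves → stalemate.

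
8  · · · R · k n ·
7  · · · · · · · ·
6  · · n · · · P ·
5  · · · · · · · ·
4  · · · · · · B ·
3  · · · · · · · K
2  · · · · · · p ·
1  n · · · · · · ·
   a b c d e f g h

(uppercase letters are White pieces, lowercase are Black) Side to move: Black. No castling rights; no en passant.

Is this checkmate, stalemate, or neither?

Black to move; black king on f8.
In check: yes, from the white rook on d8.
Legal moves for Black: Kg7, Ke7, Nxd8.
Black is in check but has 3 legal moves → neither.

neither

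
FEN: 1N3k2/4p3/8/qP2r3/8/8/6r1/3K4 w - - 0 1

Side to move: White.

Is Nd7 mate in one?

no

After Nd7: black king on f8; in check: yes, from the white knight on d7.
Black has 4 legal replies: Kg8, Ke8, Kg7, Kf7.
In check but a legal move exists → not checkmate.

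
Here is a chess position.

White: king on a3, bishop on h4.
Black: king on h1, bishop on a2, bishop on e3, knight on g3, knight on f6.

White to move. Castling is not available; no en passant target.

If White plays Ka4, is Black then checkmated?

no

After Ka4: black king on h1; in check: no.
Black is not in check, so this cannot be checkmate.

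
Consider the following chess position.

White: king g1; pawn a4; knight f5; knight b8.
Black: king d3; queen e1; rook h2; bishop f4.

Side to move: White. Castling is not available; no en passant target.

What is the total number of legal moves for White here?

0

White to move; king on g1.
In check: yes, from the black queen on e1.
Legal moves: none.
Count: 0.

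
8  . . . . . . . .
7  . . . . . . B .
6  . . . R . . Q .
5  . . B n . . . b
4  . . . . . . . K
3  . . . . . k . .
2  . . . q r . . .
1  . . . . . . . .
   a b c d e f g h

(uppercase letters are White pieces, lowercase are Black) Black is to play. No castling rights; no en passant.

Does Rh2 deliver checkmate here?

yes

After Rh2: white king on h4; in check: yes, from the black rook on h2.
King squares — g3: attacked by Kf3; h3: attacked by Rh2; g4: attacked by Kf3; g5: attacked by Qd2; h5: attacked by Rh2.
White has no legal moves → checkmate.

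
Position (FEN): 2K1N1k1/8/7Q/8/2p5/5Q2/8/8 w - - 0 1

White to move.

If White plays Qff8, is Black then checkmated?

yes

After Qff8: black king on g8; in check: yes, from the white queen on f8.
King squares — f7: attacked by Qf8; g7: attacked by Qh6; h7: attacked by Qh6; f8: attacked by Qh6; h8: attacked by Qh6.
Black has no legal moves → checkmate.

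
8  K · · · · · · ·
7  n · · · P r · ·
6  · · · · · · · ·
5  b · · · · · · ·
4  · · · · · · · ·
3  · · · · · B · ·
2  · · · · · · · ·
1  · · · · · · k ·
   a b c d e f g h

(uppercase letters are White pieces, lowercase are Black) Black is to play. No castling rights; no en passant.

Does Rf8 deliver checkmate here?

After Rf8: white king on a8; in check: yes, from the black rook on f8.
White has 10 legal replies: Kb7, Kxa7, exf8=Q, exf8=R, exf8=B, exf8=N, e8=Q, e8=R, e8=B, e8=N.
In check but a legal move exists → not checkmate.

no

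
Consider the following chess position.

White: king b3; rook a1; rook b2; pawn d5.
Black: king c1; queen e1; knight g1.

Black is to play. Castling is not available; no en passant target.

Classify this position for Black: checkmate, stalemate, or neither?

checkmate

Black to move; black king on c1.
In check: yes, from the white rook on a1.
King squares — b1: attacked by Ra1; d1: attacked by Ra1; b2: attacked by Kb3; c2: attacked by Rb2; d2: attacked by Rb2.
Legal moves for Black: none.
In check with no legal moves → checkmate.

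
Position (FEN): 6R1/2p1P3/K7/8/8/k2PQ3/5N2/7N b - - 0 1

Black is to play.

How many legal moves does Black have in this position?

Black to move; king on a3.
In check: no.
Legal moves: Kb4, Ka4, Kb3, Kb2, Ka2, c6, c5.
Count: 7.

7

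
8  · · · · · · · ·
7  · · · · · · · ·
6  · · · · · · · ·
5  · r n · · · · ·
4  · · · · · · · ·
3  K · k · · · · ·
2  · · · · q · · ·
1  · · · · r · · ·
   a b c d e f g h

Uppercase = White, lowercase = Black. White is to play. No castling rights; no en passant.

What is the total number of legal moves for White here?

0

White to move; king on a3.
In check: no.
Legal moves: none.
Count: 0.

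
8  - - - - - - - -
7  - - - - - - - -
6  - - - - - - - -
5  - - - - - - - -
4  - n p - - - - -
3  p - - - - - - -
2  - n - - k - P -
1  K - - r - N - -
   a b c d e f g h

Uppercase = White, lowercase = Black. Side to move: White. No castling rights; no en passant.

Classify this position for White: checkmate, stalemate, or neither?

White to move; white king on a1.
In check: yes, from the black rook on d1.
King squares — b1: attacked by Rd1; a2: attacked by Nb4; b2: attacked by Pa3.
Legal moves for White: none.
In check with no legal moves → checkmate.

checkmate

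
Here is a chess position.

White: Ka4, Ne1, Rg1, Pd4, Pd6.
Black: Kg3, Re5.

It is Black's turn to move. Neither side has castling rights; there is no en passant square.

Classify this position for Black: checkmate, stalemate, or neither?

Black to move; black king on g3.
In check: yes, from the white rook on g1.
Legal moves for Black: Kh4, Kf4, Kh3, Kh2, Kf2.
Black is in check but has 5 legal moves → neither.

neither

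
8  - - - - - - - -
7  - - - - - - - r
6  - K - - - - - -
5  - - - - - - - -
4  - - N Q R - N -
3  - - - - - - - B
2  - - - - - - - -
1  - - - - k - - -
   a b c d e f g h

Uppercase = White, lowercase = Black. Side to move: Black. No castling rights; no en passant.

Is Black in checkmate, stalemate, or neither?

Black to move; black king on e1.
In check: yes, from the white rook on e4.
King squares — d1: attacked by Qd4; f1: attacked by Bh3; d2: attacked by Nc4; e2: attacked by Re4; f2: attacked by Qd4.
Legal moves for Black: none.
In check with no legal moves → checkmate.

checkmate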